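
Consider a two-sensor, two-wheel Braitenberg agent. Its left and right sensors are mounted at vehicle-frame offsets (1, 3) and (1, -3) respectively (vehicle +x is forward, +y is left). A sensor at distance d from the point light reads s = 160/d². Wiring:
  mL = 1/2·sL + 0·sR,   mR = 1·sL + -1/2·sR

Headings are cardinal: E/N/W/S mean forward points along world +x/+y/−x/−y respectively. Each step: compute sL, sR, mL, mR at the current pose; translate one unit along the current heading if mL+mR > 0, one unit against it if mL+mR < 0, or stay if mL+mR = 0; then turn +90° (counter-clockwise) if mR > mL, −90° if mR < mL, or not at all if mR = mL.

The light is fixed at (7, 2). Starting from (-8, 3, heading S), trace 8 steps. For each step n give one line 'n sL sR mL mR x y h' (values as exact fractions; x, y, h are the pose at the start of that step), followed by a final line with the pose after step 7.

n=0: pose=(-8,3,S); sL=10/9, sR=40/81; mL=5/9, mR=70/81; mL+mR=115/81 → advance +1; mR−mL=25/81 → turn +1·90°
n=1: pose=(-8,2,E); sL=32/41, sR=32/41; mL=16/41, mR=16/41; mL+mR=32/41 → advance +1; mR−mL=0 → turn +0·90°
n=2: pose=(-7,2,E); sL=80/89, sR=80/89; mL=40/89, mR=40/89; mL+mR=80/89 → advance +1; mR−mL=0 → turn +0·90°
n=3: pose=(-6,2,E); sL=160/153, sR=160/153; mL=80/153, mR=80/153; mL+mR=160/153 → advance +1; mR−mL=0 → turn +0·90°
n=4: pose=(-5,2,E); sL=16/13, sR=16/13; mL=8/13, mR=8/13; mL+mR=16/13 → advance +1; mR−mL=0 → turn +0·90°
n=5: pose=(-4,2,E); sL=160/109, sR=160/109; mL=80/109, mR=80/109; mL+mR=160/109 → advance +1; mR−mL=0 → turn +0·90°
n=6: pose=(-3,2,E); sL=16/9, sR=16/9; mL=8/9, mR=8/9; mL+mR=16/9 → advance +1; mR−mL=0 → turn +0·90°
n=7: pose=(-2,2,E); sL=160/73, sR=160/73; mL=80/73, mR=80/73; mL+mR=160/73 → advance +1; mR−mL=0 → turn +0·90°

0 10/9 40/81 5/9 70/81 -8 3 S
1 32/41 32/41 16/41 16/41 -8 2 E
2 80/89 80/89 40/89 40/89 -7 2 E
3 160/153 160/153 80/153 80/153 -6 2 E
4 16/13 16/13 8/13 8/13 -5 2 E
5 160/109 160/109 80/109 80/109 -4 2 E
6 16/9 16/9 8/9 8/9 -3 2 E
7 160/73 160/73 80/73 80/73 -2 2 E
final -1 2 E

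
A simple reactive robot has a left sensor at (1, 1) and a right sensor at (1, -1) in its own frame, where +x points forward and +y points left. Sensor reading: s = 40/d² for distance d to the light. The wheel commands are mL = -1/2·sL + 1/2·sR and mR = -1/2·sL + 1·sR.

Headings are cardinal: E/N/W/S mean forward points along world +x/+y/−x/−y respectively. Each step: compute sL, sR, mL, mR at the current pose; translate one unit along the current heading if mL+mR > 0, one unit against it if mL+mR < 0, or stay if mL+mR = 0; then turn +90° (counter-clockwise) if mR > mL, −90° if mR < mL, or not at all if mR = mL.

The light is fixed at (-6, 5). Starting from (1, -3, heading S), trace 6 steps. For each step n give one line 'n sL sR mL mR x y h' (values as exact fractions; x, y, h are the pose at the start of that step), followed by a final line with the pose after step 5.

0 8/29 40/117 112/3393 692/3393 1 -3 S
1 5/16 10/41 -45/1312 115/1312 1 -4 E
2 40/113 8/29 -128/3277 324/3277 2 -4 N
3 4/13 20/49 32/637 162/637 2 -3 W
4 8/29 40/117 112/3393 692/3393 1 -3 S
5 5/16 10/41 -45/1312 115/1312 1 -4 E
final 2 -4 N

n=0: pose=(1,-3,S); sL=8/29, sR=40/117; mL=112/3393, mR=692/3393; mL+mR=268/1131 → advance +1; mR−mL=20/117 → turn +1·90°
n=1: pose=(1,-4,E); sL=5/16, sR=10/41; mL=-45/1312, mR=115/1312; mL+mR=35/656 → advance +1; mR−mL=5/41 → turn +1·90°
n=2: pose=(2,-4,N); sL=40/113, sR=8/29; mL=-128/3277, mR=324/3277; mL+mR=196/3277 → advance +1; mR−mL=4/29 → turn +1·90°
n=3: pose=(2,-3,W); sL=4/13, sR=20/49; mL=32/637, mR=162/637; mL+mR=194/637 → advance +1; mR−mL=10/49 → turn +1·90°
n=4: pose=(1,-3,S); sL=8/29, sR=40/117; mL=112/3393, mR=692/3393; mL+mR=268/1131 → advance +1; mR−mL=20/117 → turn +1·90°
n=5: pose=(1,-4,E); sL=5/16, sR=10/41; mL=-45/1312, mR=115/1312; mL+mR=35/656 → advance +1; mR−mL=5/41 → turn +1·90°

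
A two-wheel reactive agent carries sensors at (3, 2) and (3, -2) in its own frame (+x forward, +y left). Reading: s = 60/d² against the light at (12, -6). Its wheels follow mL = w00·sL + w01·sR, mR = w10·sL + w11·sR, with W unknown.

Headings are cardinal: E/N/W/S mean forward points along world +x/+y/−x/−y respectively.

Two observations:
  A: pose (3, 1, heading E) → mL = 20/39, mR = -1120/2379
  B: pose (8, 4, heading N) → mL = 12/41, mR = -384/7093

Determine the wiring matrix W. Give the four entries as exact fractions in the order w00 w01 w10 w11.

obs A: pose=(3,1,E) → sL=20/39, sR=60/61, mL=20/39, mR=-1120/2379
obs B: pose=(8,4,N) → sL=12/41, sR=60/173, mL=12/41, mR=-384/7093
sensor matrix S = [[20/39, 60/61], [12/41, 60/173]]; det S = -618880/5624749
solve [mL_A; mL_B] = S·[w00; w01] and [mR_A; mR_B] = S·[w10; w11]:
  w00 = 1, w01 = 0, w10 = 1, w11 = -1

1 0 1 -1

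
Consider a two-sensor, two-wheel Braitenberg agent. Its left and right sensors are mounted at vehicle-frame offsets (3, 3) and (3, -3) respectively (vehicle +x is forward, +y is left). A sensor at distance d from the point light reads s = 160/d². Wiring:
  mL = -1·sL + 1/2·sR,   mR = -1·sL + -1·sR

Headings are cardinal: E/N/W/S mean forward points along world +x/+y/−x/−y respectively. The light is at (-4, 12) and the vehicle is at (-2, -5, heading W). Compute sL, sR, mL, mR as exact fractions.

left sensor world pos  = (-5, -8); dL² = 401
right sensor world pos = (-5, -2); dR² = 197
sL = 160/401 = 160/401
sR = 160/197 = 160/197
mL = -1·sL + 1/2·sR = 560/78997
mR = -1·sL + -1·sR = -95680/78997

160/401 160/197 560/78997 -95680/78997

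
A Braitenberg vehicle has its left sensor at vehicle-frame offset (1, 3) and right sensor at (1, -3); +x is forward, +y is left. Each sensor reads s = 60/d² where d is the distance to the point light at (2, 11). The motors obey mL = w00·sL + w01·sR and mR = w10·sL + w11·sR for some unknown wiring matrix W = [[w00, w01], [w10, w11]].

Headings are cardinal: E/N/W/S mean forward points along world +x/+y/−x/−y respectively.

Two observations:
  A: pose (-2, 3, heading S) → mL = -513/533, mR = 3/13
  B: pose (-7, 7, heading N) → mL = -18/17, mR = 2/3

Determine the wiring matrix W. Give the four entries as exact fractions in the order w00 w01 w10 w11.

obs A: pose=(-2,3,S) → sL=30/41, sR=6/13, mL=-513/533, mR=3/13
obs B: pose=(-7,7,N) → sL=20/51, sR=4/3, mL=-18/17, mR=2/3
sensor matrix S = [[30/41, 6/13], [20/51, 4/3]]; det S = 7200/9061
solve [mL_A; mL_B] = S·[w00; w01] and [mR_A; mR_B] = S·[w10; w11]:
  w00 = -1, w01 = -1/2, w10 = 0, w11 = 1/2

-1 -1/2 0 1/2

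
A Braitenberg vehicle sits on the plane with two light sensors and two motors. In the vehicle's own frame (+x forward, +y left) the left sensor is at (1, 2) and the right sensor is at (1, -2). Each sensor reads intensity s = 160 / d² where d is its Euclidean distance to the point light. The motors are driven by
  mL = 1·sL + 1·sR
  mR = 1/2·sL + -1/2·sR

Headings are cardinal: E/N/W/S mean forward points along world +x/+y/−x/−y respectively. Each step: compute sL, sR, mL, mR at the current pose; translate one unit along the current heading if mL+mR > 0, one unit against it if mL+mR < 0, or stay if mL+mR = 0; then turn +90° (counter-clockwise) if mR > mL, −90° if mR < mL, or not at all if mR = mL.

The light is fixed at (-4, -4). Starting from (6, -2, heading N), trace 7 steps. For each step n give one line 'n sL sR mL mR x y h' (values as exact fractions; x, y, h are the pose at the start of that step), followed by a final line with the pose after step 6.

n=0: pose=(6,-2,N); sL=160/73, sR=160/153; mL=36160/11169, mR=6400/11169; mL+mR=42560/11169 → advance +1; mR−mL=-9920/3723 → turn -1·90°
n=1: pose=(6,-1,E); sL=80/73, sR=80/61; mL=10720/4453, mR=-480/4453; mL+mR=10240/4453 → advance +1; mR−mL=-11200/4453 → turn -1·90°
n=2: pose=(7,-1,S); sL=160/173, sR=32/17; mL=8256/2941, mR=-1408/2941; mL+mR=6848/2941 → advance +1; mR−mL=-9664/2941 → turn -1·90°
n=3: pose=(7,-2,W); sL=8/5, sR=40/29; mL=432/145, mR=16/145; mL+mR=448/145 → advance +1; mR−mL=-416/145 → turn -1·90°
n=4: pose=(6,-2,N); sL=160/73, sR=160/153; mL=36160/11169, mR=6400/11169; mL+mR=42560/11169 → advance +1; mR−mL=-9920/3723 → turn -1·90°
n=5: pose=(6,-1,E); sL=80/73, sR=80/61; mL=10720/4453, mR=-480/4453; mL+mR=10240/4453 → advance +1; mR−mL=-11200/4453 → turn -1·90°
n=6: pose=(7,-1,S); sL=160/173, sR=32/17; mL=8256/2941, mR=-1408/2941; mL+mR=6848/2941 → advance +1; mR−mL=-9664/2941 → turn -1·90°

0 160/73 160/153 36160/11169 6400/11169 6 -2 N
1 80/73 80/61 10720/4453 -480/4453 6 -1 E
2 160/173 32/17 8256/2941 -1408/2941 7 -1 S
3 8/5 40/29 432/145 16/145 7 -2 W
4 160/73 160/153 36160/11169 6400/11169 6 -2 N
5 80/73 80/61 10720/4453 -480/4453 6 -1 E
6 160/173 32/17 8256/2941 -1408/2941 7 -1 S
final 7 -2 W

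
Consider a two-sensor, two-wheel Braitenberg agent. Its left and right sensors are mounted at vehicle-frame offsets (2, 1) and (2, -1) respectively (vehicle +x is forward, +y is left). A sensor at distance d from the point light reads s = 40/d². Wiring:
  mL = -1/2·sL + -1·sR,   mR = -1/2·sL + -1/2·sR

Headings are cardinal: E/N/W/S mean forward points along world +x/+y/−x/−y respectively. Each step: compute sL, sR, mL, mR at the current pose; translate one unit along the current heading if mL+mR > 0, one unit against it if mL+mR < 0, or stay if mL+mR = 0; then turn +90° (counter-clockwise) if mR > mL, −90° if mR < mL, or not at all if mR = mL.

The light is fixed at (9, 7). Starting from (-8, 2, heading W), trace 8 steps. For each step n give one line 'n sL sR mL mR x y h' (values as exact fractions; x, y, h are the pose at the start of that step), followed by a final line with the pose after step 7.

n=0: pose=(-8,2,W); sL=40/397, sR=40/377; mL=-23420/149669, mR=-15480/149669; mL+mR=-38900/149669 → advance -1; mR−mL=20/377 → turn +1·90°
n=1: pose=(-7,2,S); sL=20/137, sR=20/169; mL=-4430/23153, mR=-3060/23153; mL+mR=-7490/23153 → advance -1; mR−mL=10/169 → turn +1·90°
n=2: pose=(-7,3,E); sL=8/41, sR=40/221; mL=-2524/9061, mR=-1704/9061; mL+mR=-4228/9061 → advance -1; mR−mL=20/221 → turn +1·90°
n=3: pose=(-8,3,N); sL=5/41, sR=2/13; mL=-229/1066, mR=-147/1066; mL+mR=-188/533 → advance -1; mR−mL=1/13 → turn +1·90°
n=4: pose=(-8,2,W); sL=40/397, sR=40/377; mL=-23420/149669, mR=-15480/149669; mL+mR=-38900/149669 → advance -1; mR−mL=20/377 → turn +1·90°
n=5: pose=(-7,2,S); sL=20/137, sR=20/169; mL=-4430/23153, mR=-3060/23153; mL+mR=-7490/23153 → advance -1; mR−mL=10/169 → turn +1·90°
n=6: pose=(-7,3,E); sL=8/41, sR=40/221; mL=-2524/9061, mR=-1704/9061; mL+mR=-4228/9061 → advance -1; mR−mL=20/221 → turn +1·90°
n=7: pose=(-8,3,N); sL=5/41, sR=2/13; mL=-229/1066, mR=-147/1066; mL+mR=-188/533 → advance -1; mR−mL=1/13 → turn +1·90°

0 40/397 40/377 -23420/149669 -15480/149669 -8 2 W
1 20/137 20/169 -4430/23153 -3060/23153 -7 2 S
2 8/41 40/221 -2524/9061 -1704/9061 -7 3 E
3 5/41 2/13 -229/1066 -147/1066 -8 3 N
4 40/397 40/377 -23420/149669 -15480/149669 -8 2 W
5 20/137 20/169 -4430/23153 -3060/23153 -7 2 S
6 8/41 40/221 -2524/9061 -1704/9061 -7 3 E
7 5/41 2/13 -229/1066 -147/1066 -8 3 N
final -8 2 W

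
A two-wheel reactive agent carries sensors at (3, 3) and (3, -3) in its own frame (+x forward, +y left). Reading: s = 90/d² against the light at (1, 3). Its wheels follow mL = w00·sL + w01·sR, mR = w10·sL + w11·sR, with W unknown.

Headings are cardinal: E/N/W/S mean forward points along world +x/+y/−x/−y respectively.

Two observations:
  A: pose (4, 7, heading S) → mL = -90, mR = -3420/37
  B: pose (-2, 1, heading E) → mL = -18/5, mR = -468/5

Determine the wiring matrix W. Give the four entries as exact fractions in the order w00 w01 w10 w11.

0 -1 -1 -1

obs A: pose=(4,7,S) → sL=90/37, sR=90, mL=-90, mR=-3420/37
obs B: pose=(-2,1,E) → sL=90, sR=18/5, mL=-18/5, mR=-468/5
sensor matrix S = [[90/37, 90], [90, 18/5]]; det S = -299376/37
solve [mL_A; mL_B] = S·[w00; w01] and [mR_A; mR_B] = S·[w10; w11]:
  w00 = 0, w01 = -1, w10 = -1, w11 = -1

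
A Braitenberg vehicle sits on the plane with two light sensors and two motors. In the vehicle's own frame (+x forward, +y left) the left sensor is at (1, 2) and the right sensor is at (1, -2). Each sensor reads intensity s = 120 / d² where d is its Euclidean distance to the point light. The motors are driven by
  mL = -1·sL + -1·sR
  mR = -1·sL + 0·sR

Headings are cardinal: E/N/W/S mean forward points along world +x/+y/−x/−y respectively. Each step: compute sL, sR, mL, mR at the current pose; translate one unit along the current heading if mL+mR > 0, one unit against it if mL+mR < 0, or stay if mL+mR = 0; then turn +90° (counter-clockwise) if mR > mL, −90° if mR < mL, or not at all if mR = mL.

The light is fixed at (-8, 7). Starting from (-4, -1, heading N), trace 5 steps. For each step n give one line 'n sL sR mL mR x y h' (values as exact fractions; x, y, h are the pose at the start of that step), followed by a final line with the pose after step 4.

0 120/53 24/17 -3312/901 -120/53 -4 -1 N
1 12/13 60/29 -1128/377 -12/13 -4 -2 W
2 120/149 120/109 -30960/16241 -120/149 -3 -2 S
3 5/3 15/17 -130/51 -5/3 -3 -1 E
4 120/53 24/17 -3312/901 -120/53 -4 -1 N
final -4 -2 W

n=0: pose=(-4,-1,N); sL=120/53, sR=24/17; mL=-3312/901, mR=-120/53; mL+mR=-5352/901 → advance -1; mR−mL=24/17 → turn +1·90°
n=1: pose=(-4,-2,W); sL=12/13, sR=60/29; mL=-1128/377, mR=-12/13; mL+mR=-1476/377 → advance -1; mR−mL=60/29 → turn +1·90°
n=2: pose=(-3,-2,S); sL=120/149, sR=120/109; mL=-30960/16241, mR=-120/149; mL+mR=-44040/16241 → advance -1; mR−mL=120/109 → turn +1·90°
n=3: pose=(-3,-1,E); sL=5/3, sR=15/17; mL=-130/51, mR=-5/3; mL+mR=-215/51 → advance -1; mR−mL=15/17 → turn +1·90°
n=4: pose=(-4,-1,N); sL=120/53, sR=24/17; mL=-3312/901, mR=-120/53; mL+mR=-5352/901 → advance -1; mR−mL=24/17 → turn +1·90°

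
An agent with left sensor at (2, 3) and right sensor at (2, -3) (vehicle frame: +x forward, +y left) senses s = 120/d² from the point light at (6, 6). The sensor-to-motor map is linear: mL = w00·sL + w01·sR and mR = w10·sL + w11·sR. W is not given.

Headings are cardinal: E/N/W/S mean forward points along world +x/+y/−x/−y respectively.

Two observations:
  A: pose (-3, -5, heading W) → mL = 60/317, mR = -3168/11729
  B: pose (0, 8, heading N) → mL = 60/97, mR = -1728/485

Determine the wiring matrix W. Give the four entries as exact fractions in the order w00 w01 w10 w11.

1/2 0 1 -1

obs A: pose=(-3,-5,W) → sL=120/317, sR=24/37, mL=60/317, mR=-3168/11729
obs B: pose=(0,8,N) → sL=120/97, sR=24/5, mL=60/97, mR=-1728/485
sensor matrix S = [[120/317, 24/37], [120/97, 24/5]]; det S = 1154304/1137713
solve [mL_A; mL_B] = S·[w00; w01] and [mR_A; mR_B] = S·[w10; w11]:
  w00 = 1/2, w01 = 0, w10 = 1, w11 = -1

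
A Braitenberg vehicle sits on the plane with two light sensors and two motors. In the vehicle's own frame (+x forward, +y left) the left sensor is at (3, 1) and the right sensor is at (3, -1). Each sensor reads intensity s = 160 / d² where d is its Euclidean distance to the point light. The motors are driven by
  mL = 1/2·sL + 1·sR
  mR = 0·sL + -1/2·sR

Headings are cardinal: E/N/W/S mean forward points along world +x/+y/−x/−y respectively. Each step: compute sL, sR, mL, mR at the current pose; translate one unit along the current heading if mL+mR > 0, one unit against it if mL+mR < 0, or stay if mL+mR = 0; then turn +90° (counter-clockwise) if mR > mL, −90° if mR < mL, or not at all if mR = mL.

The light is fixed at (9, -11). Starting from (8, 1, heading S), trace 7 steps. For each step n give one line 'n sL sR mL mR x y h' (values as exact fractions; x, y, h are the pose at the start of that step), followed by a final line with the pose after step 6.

n=0: pose=(8,1,S); sL=160/81, sR=32/17; mL=3952/1377, mR=-16/17; mL+mR=2656/1377 → advance +1; mR−mL=-5248/1377 → turn -1·90°
n=1: pose=(8,0,W); sL=40/29, sR=1; mL=49/29, mR=-1/2; mL+mR=69/58 → advance +1; mR−mL=-127/58 → turn -1·90°
n=2: pose=(7,0,N); sL=32/41, sR=160/197; mL=9712/8077, mR=-80/197; mL+mR=6432/8077 → advance +1; mR−mL=-12992/8077 → turn -1·90°
n=3: pose=(7,1,E); sL=16/17, sR=80/61; mL=1848/1037, mR=-40/61; mL+mR=1168/1037 → advance +1; mR−mL=-2528/1037 → turn -1·90°
n=4: pose=(8,1,S); sL=160/81, sR=32/17; mL=3952/1377, mR=-16/17; mL+mR=2656/1377 → advance +1; mR−mL=-5248/1377 → turn -1·90°
n=5: pose=(8,0,W); sL=40/29, sR=1; mL=49/29, mR=-1/2; mL+mR=69/58 → advance +1; mR−mL=-127/58 → turn -1·90°
n=6: pose=(7,0,N); sL=32/41, sR=160/197; mL=9712/8077, mR=-80/197; mL+mR=6432/8077 → advance +1; mR−mL=-12992/8077 → turn -1·90°

0 160/81 32/17 3952/1377 -16/17 8 1 S
1 40/29 1 49/29 -1/2 8 0 W
2 32/41 160/197 9712/8077 -80/197 7 0 N
3 16/17 80/61 1848/1037 -40/61 7 1 E
4 160/81 32/17 3952/1377 -16/17 8 1 S
5 40/29 1 49/29 -1/2 8 0 W
6 32/41 160/197 9712/8077 -80/197 7 0 N
final 7 1 E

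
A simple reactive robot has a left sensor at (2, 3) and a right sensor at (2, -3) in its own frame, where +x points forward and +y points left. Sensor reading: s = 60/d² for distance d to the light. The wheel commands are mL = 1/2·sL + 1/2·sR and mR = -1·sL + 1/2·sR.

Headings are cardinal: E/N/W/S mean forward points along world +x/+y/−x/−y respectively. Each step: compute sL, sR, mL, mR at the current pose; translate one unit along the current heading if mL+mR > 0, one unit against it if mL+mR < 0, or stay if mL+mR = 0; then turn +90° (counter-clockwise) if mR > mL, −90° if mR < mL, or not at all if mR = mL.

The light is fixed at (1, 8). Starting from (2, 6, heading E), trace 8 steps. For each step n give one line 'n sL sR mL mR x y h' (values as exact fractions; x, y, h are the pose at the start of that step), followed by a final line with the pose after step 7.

n=0: pose=(2,6,E); sL=6, sR=30/17; mL=66/17, mR=-87/17; mL+mR=-21/17 → advance -1; mR−mL=-9 → turn -1·90°
n=1: pose=(1,6,S); sL=12/5, sR=12/5; mL=12/5, mR=-6/5; mL+mR=6/5 → advance +1; mR−mL=-18/5 → turn -1·90°
n=2: pose=(1,5,W); sL=3/2, sR=15; mL=33/4, mR=6; mL+mR=57/4 → advance +1; mR−mL=-9/4 → turn -1·90°
n=3: pose=(0,5,N); sL=60/17, sR=12; mL=132/17, mR=42/17; mL+mR=174/17 → advance +1; mR−mL=-90/17 → turn -1·90°
n=4: pose=(0,6,E); sL=30, sR=30/13; mL=210/13, mR=-375/13; mL+mR=-165/13 → advance -1; mR−mL=-45 → turn -1·90°
n=5: pose=(-1,6,S); sL=60/17, sR=60/41; mL=1740/697, mR=-1950/697; mL+mR=-210/697 → advance -1; mR−mL=-90/17 → turn -1·90°
n=6: pose=(-1,7,W); sL=15/8, sR=3; mL=39/16, mR=-3/8; mL+mR=33/16 → advance +1; mR−mL=-45/16 → turn -1·90°
n=7: pose=(-2,7,N); sL=60/37, sR=60; mL=1140/37, mR=1050/37; mL+mR=2190/37 → advance +1; mR−mL=-90/37 → turn -1·90°

0 6 30/17 66/17 -87/17 2 6 E
1 12/5 12/5 12/5 -6/5 1 6 S
2 3/2 15 33/4 6 1 5 W
3 60/17 12 132/17 42/17 0 5 N
4 30 30/13 210/13 -375/13 0 6 E
5 60/17 60/41 1740/697 -1950/697 -1 6 S
6 15/8 3 39/16 -3/8 -1 7 W
7 60/37 60 1140/37 1050/37 -2 7 N
final -2 8 E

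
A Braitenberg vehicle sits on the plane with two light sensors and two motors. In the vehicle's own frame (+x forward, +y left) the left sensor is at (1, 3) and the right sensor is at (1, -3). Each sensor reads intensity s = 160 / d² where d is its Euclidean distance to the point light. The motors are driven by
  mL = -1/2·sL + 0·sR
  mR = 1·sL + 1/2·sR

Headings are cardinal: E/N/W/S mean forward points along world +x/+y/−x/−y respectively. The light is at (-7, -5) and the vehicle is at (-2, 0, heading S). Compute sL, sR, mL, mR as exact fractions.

left sensor world pos  = (1, -1); dL² = 80
right sensor world pos = (-5, -1); dR² = 20
sL = 160/80 = 2
sR = 160/20 = 8
mL = -1/2·sL + 0·sR = -1
mR = 1·sL + 1/2·sR = 6

2 8 -1 6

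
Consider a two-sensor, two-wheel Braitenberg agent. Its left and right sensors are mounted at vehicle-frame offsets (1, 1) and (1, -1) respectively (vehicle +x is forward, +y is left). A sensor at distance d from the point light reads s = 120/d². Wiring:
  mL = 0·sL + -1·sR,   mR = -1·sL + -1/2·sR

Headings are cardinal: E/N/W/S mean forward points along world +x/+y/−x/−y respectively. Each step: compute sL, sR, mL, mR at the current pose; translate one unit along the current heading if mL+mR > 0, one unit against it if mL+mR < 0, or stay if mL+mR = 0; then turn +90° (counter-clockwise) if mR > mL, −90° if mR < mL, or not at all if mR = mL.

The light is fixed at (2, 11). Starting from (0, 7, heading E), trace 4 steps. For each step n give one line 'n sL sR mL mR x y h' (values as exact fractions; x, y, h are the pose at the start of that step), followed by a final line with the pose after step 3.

0 12 60/13 -60/13 -186/13 0 7 E
1 120/29 120/41 -120/41 -6660/1189 -1 7 S
2 15/4 6 -6 -27/4 -1 8 W
3 120/13 24 -24 -276/13 0 8 N
final 0 7 W

n=0: pose=(0,7,E); sL=12, sR=60/13; mL=-60/13, mR=-186/13; mL+mR=-246/13 → advance -1; mR−mL=-126/13 → turn -1·90°
n=1: pose=(-1,7,S); sL=120/29, sR=120/41; mL=-120/41, mR=-6660/1189; mL+mR=-10140/1189 → advance -1; mR−mL=-3180/1189 → turn -1·90°
n=2: pose=(-1,8,W); sL=15/4, sR=6; mL=-6, mR=-27/4; mL+mR=-51/4 → advance -1; mR−mL=-3/4 → turn -1·90°
n=3: pose=(0,8,N); sL=120/13, sR=24; mL=-24, mR=-276/13; mL+mR=-588/13 → advance -1; mR−mL=36/13 → turn +1·90°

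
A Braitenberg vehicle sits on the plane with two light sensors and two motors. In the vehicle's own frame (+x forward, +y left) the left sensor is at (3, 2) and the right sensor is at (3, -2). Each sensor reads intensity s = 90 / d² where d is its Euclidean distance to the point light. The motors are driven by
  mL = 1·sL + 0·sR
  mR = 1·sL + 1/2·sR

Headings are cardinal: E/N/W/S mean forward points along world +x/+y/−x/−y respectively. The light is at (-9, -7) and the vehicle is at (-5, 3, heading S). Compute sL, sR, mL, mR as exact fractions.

18/17 90/53 18/17 1719/901

left sensor world pos  = (-3, 0); dL² = 85
right sensor world pos = (-7, 0); dR² = 53
sL = 90/85 = 18/17
sR = 90/53 = 90/53
mL = 1·sL + 0·sR = 18/17
mR = 1·sL + 1/2·sR = 1719/901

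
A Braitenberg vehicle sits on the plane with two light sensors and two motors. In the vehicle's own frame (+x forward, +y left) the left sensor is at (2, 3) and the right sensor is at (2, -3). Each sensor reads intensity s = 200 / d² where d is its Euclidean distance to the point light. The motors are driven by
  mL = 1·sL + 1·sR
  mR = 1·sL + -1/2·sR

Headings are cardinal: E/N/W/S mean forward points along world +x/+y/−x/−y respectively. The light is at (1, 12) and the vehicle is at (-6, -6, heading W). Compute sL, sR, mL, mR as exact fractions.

left sensor world pos  = (-8, -9); dL² = 522
right sensor world pos = (-8, -3); dR² = 306
sL = 200/522 = 100/261
sR = 200/306 = 100/153
mL = 1·sL + 1·sR = 4600/4437
mR = 1·sL + -1/2·sR = 250/4437

100/261 100/153 4600/4437 250/4437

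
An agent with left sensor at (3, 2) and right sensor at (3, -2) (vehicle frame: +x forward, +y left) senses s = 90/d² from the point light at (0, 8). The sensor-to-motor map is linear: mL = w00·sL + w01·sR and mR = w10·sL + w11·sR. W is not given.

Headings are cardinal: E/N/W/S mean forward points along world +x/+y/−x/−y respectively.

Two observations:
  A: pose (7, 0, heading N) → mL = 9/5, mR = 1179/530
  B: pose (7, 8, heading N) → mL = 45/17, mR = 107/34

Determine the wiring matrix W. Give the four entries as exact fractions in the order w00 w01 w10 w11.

obs A: pose=(7,0,N) → sL=9/5, sR=45/53, mL=9/5, mR=1179/530
obs B: pose=(7,8,N) → sL=45/17, sR=1, mL=45/17, mR=107/34
sensor matrix S = [[9/5, 45/53], [45/17, 1]]; det S = -2016/4505
solve [mL_A; mL_B] = S·[w00; w01] and [mR_A; mR_B] = S·[w10; w11]:
  w00 = 1, w01 = 0, w10 = 1, w11 = 1/2

1 0 1 1/2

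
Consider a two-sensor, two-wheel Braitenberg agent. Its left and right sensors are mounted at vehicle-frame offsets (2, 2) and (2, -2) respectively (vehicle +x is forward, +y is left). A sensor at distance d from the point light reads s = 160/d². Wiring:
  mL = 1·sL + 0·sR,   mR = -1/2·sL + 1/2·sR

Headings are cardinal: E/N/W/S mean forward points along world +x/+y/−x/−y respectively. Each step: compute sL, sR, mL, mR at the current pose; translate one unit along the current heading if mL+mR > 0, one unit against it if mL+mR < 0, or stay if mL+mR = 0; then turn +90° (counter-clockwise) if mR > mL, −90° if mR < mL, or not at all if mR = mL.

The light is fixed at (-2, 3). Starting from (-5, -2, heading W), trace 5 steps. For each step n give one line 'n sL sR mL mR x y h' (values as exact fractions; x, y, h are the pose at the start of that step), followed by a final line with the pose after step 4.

n=0: pose=(-5,-2,W); sL=80/37, sR=80/17; mL=80/37, mR=800/629; mL+mR=2160/629 → advance +1; mR−mL=-560/629 → turn -1·90°
n=1: pose=(-6,-2,N); sL=32/9, sR=160/13; mL=32/9, mR=512/117; mL+mR=928/117 → advance +1; mR−mL=32/39 → turn +1·90°
n=2: pose=(-6,-1,W); sL=20/9, sR=4; mL=20/9, mR=8/9; mL+mR=28/9 → advance +1; mR−mL=-4/3 → turn -1·90°
n=3: pose=(-7,-1,N); sL=160/53, sR=160/13; mL=160/53, mR=3200/689; mL+mR=5280/689 → advance +1; mR−mL=1120/689 → turn +1·90°
n=4: pose=(-7,0,W); sL=80/37, sR=16/5; mL=80/37, mR=96/185; mL+mR=496/185 → advance +1; mR−mL=-304/185 → turn -1·90°

0 80/37 80/17 80/37 800/629 -5 -2 W
1 32/9 160/13 32/9 512/117 -6 -2 N
2 20/9 4 20/9 8/9 -6 -1 W
3 160/53 160/13 160/53 3200/689 -7 -1 N
4 80/37 16/5 80/37 96/185 -7 0 W
final -8 0 N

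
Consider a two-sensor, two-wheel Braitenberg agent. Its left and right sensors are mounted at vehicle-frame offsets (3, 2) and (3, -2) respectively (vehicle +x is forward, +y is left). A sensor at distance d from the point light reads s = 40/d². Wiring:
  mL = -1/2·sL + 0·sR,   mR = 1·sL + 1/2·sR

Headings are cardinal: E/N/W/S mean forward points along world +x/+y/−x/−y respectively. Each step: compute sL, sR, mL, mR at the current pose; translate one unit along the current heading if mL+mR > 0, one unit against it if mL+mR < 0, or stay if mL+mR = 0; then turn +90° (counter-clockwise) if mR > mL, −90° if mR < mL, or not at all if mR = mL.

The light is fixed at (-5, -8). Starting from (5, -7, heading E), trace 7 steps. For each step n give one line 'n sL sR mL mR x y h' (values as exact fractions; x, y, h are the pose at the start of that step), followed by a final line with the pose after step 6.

0 20/89 4/17 -10/89 518/1513 5 -7 E
1 40/97 8/37 -20/97 1868/3589 6 -7 N
2 5/8 1/2 -5/16 7/8 6 -6 W
3 8/29 8/13 -4/29 220/377 5 -6 S
4 20/89 4/17 -10/89 518/1513 5 -7 E
5 40/97 8/37 -20/97 1868/3589 6 -7 N
6 5/8 1/2 -5/16 7/8 6 -6 W
final 5 -6 S

n=0: pose=(5,-7,E); sL=20/89, sR=4/17; mL=-10/89, mR=518/1513; mL+mR=348/1513 → advance +1; mR−mL=688/1513 → turn +1·90°
n=1: pose=(6,-7,N); sL=40/97, sR=8/37; mL=-20/97, mR=1868/3589; mL+mR=1128/3589 → advance +1; mR−mL=2608/3589 → turn +1·90°
n=2: pose=(6,-6,W); sL=5/8, sR=1/2; mL=-5/16, mR=7/8; mL+mR=9/16 → advance +1; mR−mL=19/16 → turn +1·90°
n=3: pose=(5,-6,S); sL=8/29, sR=8/13; mL=-4/29, mR=220/377; mL+mR=168/377 → advance +1; mR−mL=272/377 → turn +1·90°
n=4: pose=(5,-7,E); sL=20/89, sR=4/17; mL=-10/89, mR=518/1513; mL+mR=348/1513 → advance +1; mR−mL=688/1513 → turn +1·90°
n=5: pose=(6,-7,N); sL=40/97, sR=8/37; mL=-20/97, mR=1868/3589; mL+mR=1128/3589 → advance +1; mR−mL=2608/3589 → turn +1·90°
n=6: pose=(6,-6,W); sL=5/8, sR=1/2; mL=-5/16, mR=7/8; mL+mR=9/16 → advance +1; mR−mL=19/16 → turn +1·90°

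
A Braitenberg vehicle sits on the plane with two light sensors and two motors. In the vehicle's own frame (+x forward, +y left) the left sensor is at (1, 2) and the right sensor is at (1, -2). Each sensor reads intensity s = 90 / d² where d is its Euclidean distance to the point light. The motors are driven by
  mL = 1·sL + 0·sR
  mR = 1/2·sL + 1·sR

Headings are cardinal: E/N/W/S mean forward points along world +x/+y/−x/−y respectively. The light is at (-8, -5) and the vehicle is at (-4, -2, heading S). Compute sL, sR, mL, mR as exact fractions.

9/4 45/4 9/4 99/8

left sensor world pos  = (-2, -3); dL² = 40
right sensor world pos = (-6, -3); dR² = 8
sL = 90/40 = 9/4
sR = 90/8 = 45/4
mL = 1·sL + 0·sR = 9/4
mR = 1/2·sL + 1·sR = 99/8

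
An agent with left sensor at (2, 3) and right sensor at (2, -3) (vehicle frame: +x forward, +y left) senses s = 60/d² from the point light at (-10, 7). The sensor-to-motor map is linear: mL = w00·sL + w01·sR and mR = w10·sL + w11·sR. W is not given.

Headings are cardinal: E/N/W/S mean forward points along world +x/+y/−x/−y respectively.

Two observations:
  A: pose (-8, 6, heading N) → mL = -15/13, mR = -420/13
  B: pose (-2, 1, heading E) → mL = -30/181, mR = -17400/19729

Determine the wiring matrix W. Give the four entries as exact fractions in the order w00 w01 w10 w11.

obs A: pose=(-8,6,N) → sL=30, sR=30/13, mL=-15/13, mR=-420/13
obs B: pose=(-2,1,E) → sL=60/109, sR=60/181, mL=-30/181, mR=-17400/19729
sensor matrix S = [[30, 30/13], [60/109, 60/181]]; det S = 2224800/256477
solve [mL_A; mL_B] = S·[w00; w01] and [mR_A; mR_B] = S·[w10; w11]:
  w00 = 0, w01 = -1/2, w10 = -1, w11 = -1

0 -1/2 -1 -1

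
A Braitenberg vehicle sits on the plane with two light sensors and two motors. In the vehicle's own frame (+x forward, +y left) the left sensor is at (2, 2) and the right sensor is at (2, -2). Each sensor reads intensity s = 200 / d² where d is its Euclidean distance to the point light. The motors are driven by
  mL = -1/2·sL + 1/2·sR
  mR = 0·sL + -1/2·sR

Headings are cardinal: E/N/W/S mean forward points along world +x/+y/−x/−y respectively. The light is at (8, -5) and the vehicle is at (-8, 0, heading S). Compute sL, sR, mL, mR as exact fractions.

40/41 200/333 -2560/13653 -100/333

left sensor world pos  = (-6, -2); dL² = 205
right sensor world pos = (-10, -2); dR² = 333
sL = 200/205 = 40/41
sR = 200/333 = 200/333
mL = -1/2·sL + 1/2·sR = -2560/13653
mR = 0·sL + -1/2·sR = -100/333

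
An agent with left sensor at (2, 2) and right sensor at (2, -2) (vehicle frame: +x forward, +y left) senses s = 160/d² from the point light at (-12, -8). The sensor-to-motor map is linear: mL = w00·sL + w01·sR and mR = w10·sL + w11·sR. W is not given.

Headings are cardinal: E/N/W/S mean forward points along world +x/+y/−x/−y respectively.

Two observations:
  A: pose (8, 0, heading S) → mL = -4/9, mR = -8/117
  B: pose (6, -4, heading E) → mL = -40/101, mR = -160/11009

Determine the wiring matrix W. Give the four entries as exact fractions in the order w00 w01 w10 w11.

0 -1 1/2 -1/2

obs A: pose=(8,0,S) → sL=4/13, sR=4/9, mL=-4/9, mR=-8/117
obs B: pose=(6,-4,E) → sL=40/109, sR=40/101, mL=-40/101, mR=-160/11009
sensor matrix S = [[4/13, 4/9], [40/109, 40/101]]; det S = -53120/1288053
solve [mL_A; mL_B] = S·[w00; w01] and [mR_A; mR_B] = S·[w10; w11]:
  w00 = 0, w01 = -1, w10 = 1/2, w11 = -1/2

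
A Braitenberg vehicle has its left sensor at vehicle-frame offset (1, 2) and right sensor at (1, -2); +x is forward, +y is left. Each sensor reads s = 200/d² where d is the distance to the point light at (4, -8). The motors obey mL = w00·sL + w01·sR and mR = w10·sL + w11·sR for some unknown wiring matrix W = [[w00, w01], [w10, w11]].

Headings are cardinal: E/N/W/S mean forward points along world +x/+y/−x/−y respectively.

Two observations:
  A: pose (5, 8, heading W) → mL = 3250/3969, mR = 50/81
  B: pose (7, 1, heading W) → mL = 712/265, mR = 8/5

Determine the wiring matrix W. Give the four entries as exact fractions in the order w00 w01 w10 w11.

obs A: pose=(5,8,W) → sL=50/49, sR=50/81, mL=3250/3969, mR=50/81
obs B: pose=(7,1,W) → sL=200/53, sR=8/5, mL=712/265, mR=8/5
sensor matrix S = [[50/49, 50/81], [200/53, 8/5]]; det S = -146560/210357
solve [mL_A; mL_B] = S·[w00; w01] and [mR_A; mR_B] = S·[w10; w11]:
  w00 = 1/2, w01 = 1/2, w10 = 0, w11 = 1

1/2 1/2 0 1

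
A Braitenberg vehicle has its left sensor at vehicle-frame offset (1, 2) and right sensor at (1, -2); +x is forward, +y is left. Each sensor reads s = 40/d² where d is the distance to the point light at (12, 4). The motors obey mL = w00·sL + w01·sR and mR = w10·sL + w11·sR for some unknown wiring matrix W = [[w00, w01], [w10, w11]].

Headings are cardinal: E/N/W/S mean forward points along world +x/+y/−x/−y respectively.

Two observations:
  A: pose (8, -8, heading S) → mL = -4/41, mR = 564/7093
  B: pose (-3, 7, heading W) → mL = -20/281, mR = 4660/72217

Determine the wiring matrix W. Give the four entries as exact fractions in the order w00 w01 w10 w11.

obs A: pose=(8,-8,S) → sL=40/173, sR=8/41, mL=-4/41, mR=564/7093
obs B: pose=(-3,7,W) → sL=40/257, sR=40/281, mL=-20/281, mR=4660/72217
sensor matrix S = [[40/173, 8/41], [40/257, 40/281]]; det S = 1303040/512235181
solve [mL_A; mL_B] = S·[w00; w01] and [mR_A; mR_B] = S·[w10; w11]:
  w00 = 0, w01 = -1/2, w10 = -1/2, w11 = 1

0 -1/2 -1/2 1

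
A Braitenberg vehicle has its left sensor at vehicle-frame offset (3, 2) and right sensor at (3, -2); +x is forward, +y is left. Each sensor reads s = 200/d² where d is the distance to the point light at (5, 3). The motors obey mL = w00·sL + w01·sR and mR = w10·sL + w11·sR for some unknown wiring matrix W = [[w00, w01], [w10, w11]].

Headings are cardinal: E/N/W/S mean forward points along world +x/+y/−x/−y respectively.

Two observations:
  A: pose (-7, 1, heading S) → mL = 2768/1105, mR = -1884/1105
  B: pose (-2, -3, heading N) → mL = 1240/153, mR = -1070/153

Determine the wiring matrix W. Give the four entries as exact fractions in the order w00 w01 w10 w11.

1 1 -1/2 -1

obs A: pose=(-7,1,S) → sL=8/5, sR=200/221, mL=2768/1105, mR=-1884/1105
obs B: pose=(-2,-3,N) → sL=20/9, sR=100/17, mL=1240/153, mR=-1070/153
sensor matrix S = [[8/5, 200/221], [20/9, 100/17]]; det S = 14720/1989
solve [mL_A; mL_B] = S·[w00; w01] and [mR_A; mR_B] = S·[w10; w11]:
  w00 = 1, w01 = 1, w10 = -1/2, w11 = -1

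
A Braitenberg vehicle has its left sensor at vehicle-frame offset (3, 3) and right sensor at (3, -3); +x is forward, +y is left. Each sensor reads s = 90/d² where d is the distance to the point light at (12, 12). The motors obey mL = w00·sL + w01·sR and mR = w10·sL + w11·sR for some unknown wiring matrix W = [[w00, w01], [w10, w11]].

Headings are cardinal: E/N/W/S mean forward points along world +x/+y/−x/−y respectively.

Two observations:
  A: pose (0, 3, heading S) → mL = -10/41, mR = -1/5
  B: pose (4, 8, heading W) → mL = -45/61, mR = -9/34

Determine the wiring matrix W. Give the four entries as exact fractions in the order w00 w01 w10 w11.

obs A: pose=(0,3,S) → sL=2/5, sR=10/41, mL=-10/41, mR=-1/5
obs B: pose=(4,8,W) → sL=9/17, sR=45/61, mL=-45/61, mR=-9/34
sensor matrix S = [[2/5, 10/41], [9/17, 45/61]]; det S = 7056/42517
solve [mL_A; mL_B] = S·[w00; w01] and [mR_A; mR_B] = S·[w10; w11]:
  w00 = 0, w01 = -1, w10 = -1/2, w11 = 0

0 -1 -1/2 0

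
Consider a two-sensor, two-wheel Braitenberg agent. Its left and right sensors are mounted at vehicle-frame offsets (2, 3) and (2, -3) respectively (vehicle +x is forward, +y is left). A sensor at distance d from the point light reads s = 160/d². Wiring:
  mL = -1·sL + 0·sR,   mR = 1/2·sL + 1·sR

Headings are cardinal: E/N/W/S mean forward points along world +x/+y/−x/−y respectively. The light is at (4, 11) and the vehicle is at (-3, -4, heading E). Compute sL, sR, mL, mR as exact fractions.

160/169 160/349 -160/169 54960/58981

left sensor world pos  = (-1, -1); dL² = 169
right sensor world pos = (-1, -7); dR² = 349
sL = 160/169 = 160/169
sR = 160/349 = 160/349
mL = -1·sL + 0·sR = -160/169
mR = 1/2·sL + 1·sR = 54960/58981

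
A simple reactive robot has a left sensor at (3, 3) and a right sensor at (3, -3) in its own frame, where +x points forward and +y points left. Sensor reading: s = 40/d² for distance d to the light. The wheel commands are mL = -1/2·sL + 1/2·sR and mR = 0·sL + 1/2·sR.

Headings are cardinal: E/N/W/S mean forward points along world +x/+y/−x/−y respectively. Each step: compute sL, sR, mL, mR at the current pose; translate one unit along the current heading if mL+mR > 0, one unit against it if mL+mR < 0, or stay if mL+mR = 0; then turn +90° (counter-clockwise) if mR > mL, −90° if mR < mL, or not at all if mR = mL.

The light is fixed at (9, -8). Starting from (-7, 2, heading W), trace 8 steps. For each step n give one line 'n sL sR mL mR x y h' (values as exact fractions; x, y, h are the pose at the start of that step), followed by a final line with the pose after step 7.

0 4/41 4/53 -24/2173 2/53 -7 2 W
1 8/49 40/449 -816/22001 20/449 -8 2 S
2 2/17 5/29 27/986 5/58 -8 1 E
3 8/101 40/313 768/31613 20/313 -7 1 N
4 4/41 4/53 -24/2173 2/53 -7 2 W
5 8/49 40/449 -816/22001 20/449 -8 2 S
6 2/17 5/29 27/986 5/58 -8 1 E
7 8/101 40/313 768/31613 20/313 -7 1 N
final -7 2 W

n=0: pose=(-7,2,W); sL=4/41, sR=4/53; mL=-24/2173, mR=2/53; mL+mR=58/2173 → advance +1; mR−mL=2/41 → turn +1·90°
n=1: pose=(-8,2,S); sL=8/49, sR=40/449; mL=-816/22001, mR=20/449; mL+mR=164/22001 → advance +1; mR−mL=4/49 → turn +1·90°
n=2: pose=(-8,1,E); sL=2/17, sR=5/29; mL=27/986, mR=5/58; mL+mR=56/493 → advance +1; mR−mL=1/17 → turn +1·90°
n=3: pose=(-7,1,N); sL=8/101, sR=40/313; mL=768/31613, mR=20/313; mL+mR=2788/31613 → advance +1; mR−mL=4/101 → turn +1·90°
n=4: pose=(-7,2,W); sL=4/41, sR=4/53; mL=-24/2173, mR=2/53; mL+mR=58/2173 → advance +1; mR−mL=2/41 → turn +1·90°
n=5: pose=(-8,2,S); sL=8/49, sR=40/449; mL=-816/22001, mR=20/449; mL+mR=164/22001 → advance +1; mR−mL=4/49 → turn +1·90°
n=6: pose=(-8,1,E); sL=2/17, sR=5/29; mL=27/986, mR=5/58; mL+mR=56/493 → advance +1; mR−mL=1/17 → turn +1·90°
n=7: pose=(-7,1,N); sL=8/101, sR=40/313; mL=768/31613, mR=20/313; mL+mR=2788/31613 → advance +1; mR−mL=4/101 → turn +1·90°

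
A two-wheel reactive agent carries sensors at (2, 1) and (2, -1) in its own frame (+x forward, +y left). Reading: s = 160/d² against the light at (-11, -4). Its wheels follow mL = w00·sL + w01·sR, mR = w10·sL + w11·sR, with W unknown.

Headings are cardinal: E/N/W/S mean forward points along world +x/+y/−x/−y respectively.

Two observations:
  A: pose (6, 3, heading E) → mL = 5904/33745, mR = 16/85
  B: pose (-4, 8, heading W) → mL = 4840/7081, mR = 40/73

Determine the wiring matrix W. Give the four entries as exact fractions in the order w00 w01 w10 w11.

1 -1/2 1/2 0

obs A: pose=(6,3,E) → sL=32/85, sR=160/397, mL=5904/33745, mR=16/85
obs B: pose=(-4,8,W) → sL=80/73, sR=80/97, mL=4840/7081, mR=40/73
sensor matrix S = [[32/85, 160/397], [80/73, 80/97]]; det S = -6268928/47789669
solve [mL_A; mL_B] = S·[w00; w01] and [mR_A; mR_B] = S·[w10; w11]:
  w00 = 1, w01 = -1/2, w10 = 1/2, w11 = 0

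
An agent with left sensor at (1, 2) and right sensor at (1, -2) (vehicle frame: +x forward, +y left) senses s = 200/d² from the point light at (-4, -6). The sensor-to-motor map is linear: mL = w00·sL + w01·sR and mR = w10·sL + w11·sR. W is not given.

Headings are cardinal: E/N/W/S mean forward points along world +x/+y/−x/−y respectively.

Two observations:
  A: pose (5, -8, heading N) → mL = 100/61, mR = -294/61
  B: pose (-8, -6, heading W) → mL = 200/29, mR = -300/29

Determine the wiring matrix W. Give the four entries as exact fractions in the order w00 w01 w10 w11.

obs A: pose=(5,-8,N) → sL=4, sR=100/61, mL=100/61, mR=-294/61
obs B: pose=(-8,-6,W) → sL=200/29, sR=200/29, mL=200/29, mR=-300/29
sensor matrix S = [[4, 100/61], [200/29, 200/29]]; det S = 28800/1769
solve [mL_A; mL_B] = S·[w00; w01] and [mR_A; mR_B] = S·[w10; w11]:
  w00 = 0, w01 = 1, w10 = -1, w11 = -1/2

0 1 -1 -1/2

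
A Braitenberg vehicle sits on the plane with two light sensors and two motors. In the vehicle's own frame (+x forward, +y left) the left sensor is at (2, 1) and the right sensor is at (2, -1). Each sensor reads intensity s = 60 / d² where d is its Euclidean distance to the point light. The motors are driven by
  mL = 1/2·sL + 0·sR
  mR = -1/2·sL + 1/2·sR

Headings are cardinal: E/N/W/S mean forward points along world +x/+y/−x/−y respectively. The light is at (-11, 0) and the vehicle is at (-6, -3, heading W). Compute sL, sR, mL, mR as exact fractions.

left sensor world pos  = (-8, -4); dL² = 25
right sensor world pos = (-8, -2); dR² = 13
sL = 60/25 = 12/5
sR = 60/13 = 60/13
mL = 1/2·sL + 0·sR = 6/5
mR = -1/2·sL + 1/2·sR = 72/65

12/5 60/13 6/5 72/65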